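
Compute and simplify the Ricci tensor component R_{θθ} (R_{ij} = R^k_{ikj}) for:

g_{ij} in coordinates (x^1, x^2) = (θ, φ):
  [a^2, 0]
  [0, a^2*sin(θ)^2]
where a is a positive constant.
Non-zero Christoffel symbols (Γ^k_{ij} = Γ^k_{ji}):
Γ^θ_{φ φ} = -sin(2*θ)/2
Γ^φ_{θ φ} = 1/tan(θ)
R^θ_{θ θ θ} = 0 (a repeated index in an antisymmetric pair)
R^φ_{θ φ θ} = ∂_φ Γ^φ_{θ θ} - ∂_θ Γ^φ_{θ φ} + Γ^φ_{φ m} Γ^m_{θ θ} - Γ^φ_{θ m} Γ^m_{θ φ}
  = (0) - (-1/sin(θ)^2) + (0) - (1/tan(θ)^2) = 1
R_{θθ} = R^θ_{θ θ θ} + R^φ_{θ φ θ} = (0) + (1) = 1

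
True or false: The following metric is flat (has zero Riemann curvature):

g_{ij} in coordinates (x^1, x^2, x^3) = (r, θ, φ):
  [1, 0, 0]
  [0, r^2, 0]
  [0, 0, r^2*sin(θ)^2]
Non-zero Christoffel symbols:
Γ^r_{θ θ} = -r
Γ^r_{φ φ} = -r*sin(θ)^2
Γ^θ_{r θ} = 1/r
Γ^θ_{φ φ} = -sin(2*θ)/2
Γ^φ_{r φ} = 1/r
Γ^φ_{θ φ} = 1/tan(θ)
Ricci tensor: R_{rr} = 0, R_{rθ} = 0, R_{rφ} = 0, R_{θθ} = 0, R_{θφ} = 0, R_{φφ} = 0
All R_{ij} vanish; in 3 dimensions the Riemann tensor is fully determined by the Ricci tensor, so R^i_{jkl} = 0: the metric is flat (curvilinear coordinates on flat space).
True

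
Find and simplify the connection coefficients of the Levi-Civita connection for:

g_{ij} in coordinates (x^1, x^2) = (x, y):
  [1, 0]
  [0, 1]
Using Γ^k_{ij} = (1/2) g^{km} (∂_i g_{mj} + ∂_j g_{mi} - ∂_m g_{ij}); the metric is diagonal, so only the m = k term contributes.
Every metric component is constant, so all ∂_m g_{ij} = 0 and every Christoffel symbol vanishes.
All Christoffel symbols are zero.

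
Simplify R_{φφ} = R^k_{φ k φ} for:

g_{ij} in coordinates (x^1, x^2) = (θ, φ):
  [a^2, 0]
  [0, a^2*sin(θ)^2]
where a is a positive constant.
Non-zero Christoffel symbols (Γ^k_{ij} = Γ^k_{ji}):
Γ^θ_{φ φ} = -sin(2*θ)/2
Γ^φ_{θ φ} = 1/tan(θ)
R^θ_{φ θ φ} = ∂_θ Γ^θ_{φ φ} - ∂_φ Γ^θ_{φ θ} + Γ^θ_{θ m} Γ^m_{φ φ} - Γ^θ_{φ m} Γ^m_{φ θ}
  = (-cos(2*θ)) - (0) + (0) - (-cos(θ)^2) = sin(θ)^2
R^φ_{φ φ φ} = 0 (a repeated index in an antisymmetric pair)
R_{φφ} = R^θ_{φ θ φ} + R^φ_{φ φ φ} = (sin(θ)^2) + (0) = sin(θ)^2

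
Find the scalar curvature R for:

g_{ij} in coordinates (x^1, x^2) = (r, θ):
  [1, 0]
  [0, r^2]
Non-zero Christoffel symbols (Γ^k_{ij} = Γ^k_{ji}):
Γ^r_{θ θ} = -r
Γ^θ_{r θ} = 1/r
Ricci tensor (R_{ij} = R^k_{ikj}): R_{rr} = 0, R_{rθ} = 0, R_{θθ} = 0
Inverse metric: g^{rr} = 1, g^{θθ} = 1/r^2
R = g^{ij} R_{ij} = (1)(0) + (1/r^2)(0) = 0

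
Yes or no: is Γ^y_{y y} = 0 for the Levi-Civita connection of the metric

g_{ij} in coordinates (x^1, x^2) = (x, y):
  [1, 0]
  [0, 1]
Γ^y_{y y} = (1/2) g^{yy} (∂_y g_{yy} + ∂_y g_{yy} - ∂_y g_{yy}) = (1/2)(1)((0) + (0) - (0)) = 0
This equals the proposed value 0.
Yes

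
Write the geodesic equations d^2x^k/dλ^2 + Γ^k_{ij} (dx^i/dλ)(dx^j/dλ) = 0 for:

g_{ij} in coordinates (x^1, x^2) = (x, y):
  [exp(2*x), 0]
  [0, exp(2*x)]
Geodesic equation: d^2x^k/dλ^2 + Γ^k_{ij} (dx^i/dλ)(dx^j/dλ) = 0.
Non-zero Christoffel symbols:
Γ^x_{x x} = 1
Γ^x_{y y} = -1
Γ^y_{x y} = 1
Substituting (the symmetric pair Γ^k_{ij}, Γ^k_{ji} combines into a factor 2):
d^2x/dλ^2 + (dx/dλ)^2 - (dy/dλ)^2 = 0
d^2y/dλ^2 + 2 (dx/dλ)(dy/dλ) = 0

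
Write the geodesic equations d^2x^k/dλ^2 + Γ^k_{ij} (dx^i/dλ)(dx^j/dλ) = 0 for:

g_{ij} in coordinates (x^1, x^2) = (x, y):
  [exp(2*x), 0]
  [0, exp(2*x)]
Geodesic equation: d^2x^k/dλ^2 + Γ^k_{ij} (dx^i/dλ)(dx^j/dλ) = 0.
Non-zero Christoffel symbols:
Γ^x_{x x} = 1
Γ^x_{y y} = -1
Γ^y_{x y} = 1
Substituting (the symmetric pair Γ^k_{ij}, Γ^k_{ji} combines into a factor 2):
d^2x/dλ^2 + (dx/dλ)^2 - (dy/dλ)^2 = 0
d^2y/dλ^2 + 2 (dx/dλ)(dy/dλ) = 0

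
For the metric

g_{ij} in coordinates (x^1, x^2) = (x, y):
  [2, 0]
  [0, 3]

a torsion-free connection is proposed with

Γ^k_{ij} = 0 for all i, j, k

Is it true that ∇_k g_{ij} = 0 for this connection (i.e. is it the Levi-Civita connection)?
Using ∇_k g_{ij} = ∂_k g_{ij} - Γ^m_{ki} g_{mj} - Γ^m_{kj} g_{im}:
e.g. ∇_y g_{xx} = (0) - (0) - (0) = 0
Every component ∇_k g_{ij} vanishes: the connection is metric compatible.
Yes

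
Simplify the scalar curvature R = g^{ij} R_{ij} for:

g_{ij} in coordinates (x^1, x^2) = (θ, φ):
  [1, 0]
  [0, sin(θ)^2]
Non-zero Christoffel symbols (Γ^k_{ij} = Γ^k_{ji}):
Γ^θ_{φ φ} = -sin(2*θ)/2
Γ^φ_{θ φ} = 1/tan(θ)
Ricci tensor (R_{ij} = R^k_{ikj}): R_{θθ} = 1, R_{θφ} = 0, R_{φφ} = sin(θ)^2
Inverse metric: g^{θθ} = 1, g^{φφ} = 1/sin(θ)^2
R = g^{ij} R_{ij} = (1)(1) + (1/sin(θ)^2)(sin(θ)^2) = 2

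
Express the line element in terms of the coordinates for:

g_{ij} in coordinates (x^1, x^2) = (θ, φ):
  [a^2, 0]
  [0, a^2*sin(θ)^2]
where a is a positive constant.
ds^2 = g_{ij} dx^i dx^j; only the non-zero components contribute.
ds^2 = a^2 dθ^2 + a^2*sin(θ)^2 dφ^2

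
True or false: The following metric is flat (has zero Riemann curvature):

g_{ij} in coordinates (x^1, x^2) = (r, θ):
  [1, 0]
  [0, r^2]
Non-zero Christoffel symbols:
Γ^r_{θ θ} = -r
Γ^θ_{r θ} = 1/r
Ricci tensor: R_{rr} = 0, R_{rθ} = 0, R_{θθ} = 0
All R_{ij} vanish; in 2 dimensions the Riemann tensor is fully determined by the Ricci tensor, so R^i_{jkl} = 0: the metric is flat (curvilinear coordinates on flat space).
True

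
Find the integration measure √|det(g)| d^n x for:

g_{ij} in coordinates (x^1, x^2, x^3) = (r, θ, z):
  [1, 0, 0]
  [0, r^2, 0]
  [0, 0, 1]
det(g) = r^2
√|det(g)| = r
Volume element: dV = r dr dθ dz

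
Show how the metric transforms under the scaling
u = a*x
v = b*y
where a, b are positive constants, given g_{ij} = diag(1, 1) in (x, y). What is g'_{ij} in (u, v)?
Invert the transformation: x = u/a, y = v/b
g'_{ij} = (∂x^k/∂x'^i)(∂x^l/∂x'^j) g_{kl}; with g_{kl} = δ_{kl} this is Σ_k (∂x^k/∂x'^i)(∂x^k/∂x'^j).
Jacobian: ∂x/∂u = 1/a, ∂x/∂v = 0, ∂y/∂u = 0, ∂y/∂v = 1/b
g'_{uu} = (1/a)(1/a) + (0)(0) = 1/a^2
g'_{uv} = (1/a)(0) + (0)(1/b) = 0
g'_{vv} = (0)(0) + (1/b)(1/b) = 1/b^2
g'_{ij} = diag(1/a^2, 1/b^2)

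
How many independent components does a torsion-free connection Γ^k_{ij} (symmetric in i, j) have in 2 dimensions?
Γ^k_{ij} has n choices for the upper index and n(n+1)/2 independent symmetric lower index pairs.
Total = 2 × 2×3/2 = 2 × 3 = 6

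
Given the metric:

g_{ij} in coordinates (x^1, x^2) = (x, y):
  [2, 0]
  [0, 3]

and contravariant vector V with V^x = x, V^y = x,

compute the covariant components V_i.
V_i = g_{ij} V^j:
V_x = (2)(x) + (0)(x) = 2*x
V_y = (0)(x) + (3)(x) = 3*x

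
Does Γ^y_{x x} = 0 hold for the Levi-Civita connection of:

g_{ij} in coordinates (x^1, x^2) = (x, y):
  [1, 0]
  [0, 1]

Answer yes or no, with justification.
Γ^y_{x x} = (1/2) g^{yy} (∂_x g_{yx} + ∂_x g_{yx} - ∂_y g_{xx}) = (1/2)(1)((0) + (0) - (0)) = 0
This equals the proposed value 0.
Yes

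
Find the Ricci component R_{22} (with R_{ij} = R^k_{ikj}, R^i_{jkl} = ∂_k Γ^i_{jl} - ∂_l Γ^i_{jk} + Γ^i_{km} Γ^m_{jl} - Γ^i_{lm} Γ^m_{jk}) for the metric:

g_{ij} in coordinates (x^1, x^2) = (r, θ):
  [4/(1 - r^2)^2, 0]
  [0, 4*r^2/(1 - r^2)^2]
Non-zero Christoffel symbols (Γ^k_{ij} = Γ^k_{ji}):
Γ^r_{r r} = 2*r/(1 - r^2)
Γ^r_{θ θ} = (r^3 + r)/(r^2 - 1)
Γ^θ_{r θ} = (-r^2 - 1)/(r^3 - r)
R^r_{θ r θ} = ∂_r Γ^r_{θ θ} - ∂_θ Γ^r_{θ r} + Γ^r_{r m} Γ^m_{θ θ} - Γ^r_{θ m} Γ^m_{θ r}
  = ((r^4 - 4*r^2 - 1)/(r^2 - 1)^2) - (0) + (-2*r^2*(r^2 + 1)/(r^2 - 1)^2) - (-(r^2 + 1)^2/(r^2 - 1)^2) = -4*r^2/(r^2 - 1)^2
R^θ_{θ θ θ} = 0 (a repeated index in an antisymmetric pair)
R_{θθ} = R^r_{θ r θ} + R^θ_{θ θ θ} = (-4*r^2/(r^2 - 1)^2) + (0) = -4*r^2/(r^2 - 1)^2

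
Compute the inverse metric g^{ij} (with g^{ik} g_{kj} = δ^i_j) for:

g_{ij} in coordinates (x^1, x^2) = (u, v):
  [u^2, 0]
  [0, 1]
The metric is diagonal, so g^{ij} is diagonal with entries 1/g_{ii}: diag(1/(u^2), 1).
g^{ij}:
  [1/u^2, 0]
  [0, 1]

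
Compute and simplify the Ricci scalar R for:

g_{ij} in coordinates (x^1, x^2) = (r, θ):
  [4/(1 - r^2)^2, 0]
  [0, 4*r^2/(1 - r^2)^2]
Non-zero Christoffel symbols (Γ^k_{ij} = Γ^k_{ji}):
Γ^r_{r r} = 2*r/(1 - r^2)
Γ^r_{θ θ} = (r^3 + r)/(r^2 - 1)
Γ^θ_{r θ} = (-r^2 - 1)/(r^3 - r)
Ricci tensor (R_{ij} = R^k_{ikj}): R_{rr} = -4/(r^2 - 1)^2, R_{rθ} = 0, R_{θθ} = -4*r^2/(r^2 - 1)^2
Inverse metric: g^{rr} = (1 - r^2)^2/4, g^{θθ} = (1 - r^2)^2/(4*r^2)
R = g^{ij} R_{ij} = ((1 - r^2)^2/4)(-4/(r^2 - 1)^2) + ((1 - r^2)^2/(4*r^2))(-4*r^2/(r^2 - 1)^2) = -2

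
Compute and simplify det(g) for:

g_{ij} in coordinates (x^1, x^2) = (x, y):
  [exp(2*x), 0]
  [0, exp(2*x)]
For a 2×2 metric: det(g) = g_{11}·g_{22} - g_{12}·g_{21}
= (exp(2*x))·(exp(2*x)) - (0)·(0)
= exp(4*x) - 0
det(g) = exp(4*x)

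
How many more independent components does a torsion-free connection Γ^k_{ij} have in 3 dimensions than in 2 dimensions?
Independent components in n dimensions: n × n(n+1)/2 = n^2(n+1)/2.
3D: 3 × 6 = 18
2D: 2 × 3 = 6
Difference = 18 - 6 = 12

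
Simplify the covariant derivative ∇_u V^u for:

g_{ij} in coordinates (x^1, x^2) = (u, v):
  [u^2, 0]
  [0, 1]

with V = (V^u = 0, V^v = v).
Non-zero Christoffel symbols:
Γ^u_{u u} = 1/u
∇_u V^u = ∂_u V^u + Γ^u_{u j} V^j
  = (0) + (1/u)(0) + (0)(v)
  = 0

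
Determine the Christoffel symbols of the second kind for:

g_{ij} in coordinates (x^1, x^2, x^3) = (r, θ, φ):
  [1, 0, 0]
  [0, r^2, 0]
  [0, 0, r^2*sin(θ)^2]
Using Γ^k_{ij} = (1/2) g^{km} (∂_i g_{mj} + ∂_j g_{mi} - ∂_m g_{ij}); the metric is diagonal, so only the m = k term contributes.
Non-zero symbols (using the symmetry Γ^k_{ij} = Γ^k_{ji}):
Γ^r_{θ θ} = (1/2) g^{rr} (∂_θ g_{rθ} + ∂_θ g_{rθ} - ∂_r g_{θθ}) = (1/2)(1)((0) + (0) - (2*r)) = -r
Γ^r_{φ φ} = (1/2) g^{rr} (∂_φ g_{rφ} + ∂_φ g_{rφ} - ∂_r g_{φφ}) = (1/2)(1)((0) + (0) - (2*r*sin(θ)^2)) = -r*sin(θ)^2
Γ^θ_{r θ} = (1/2) g^{θθ} (∂_r g_{θθ} + ∂_θ g_{θr} - ∂_θ g_{rθ}) = (1/2)(1/r^2)((2*r) + (0) - (0)) = 1/r
Γ^θ_{φ φ} = (1/2) g^{θθ} (∂_φ g_{θφ} + ∂_φ g_{θφ} - ∂_θ g_{φφ}) = (1/2)(1/r^2)((0) + (0) - (r^2*sin(2*θ))) = -sin(2*θ)/2
Γ^φ_{r φ} = (1/2) g^{φφ} (∂_r g_{φφ} + ∂_φ g_{φr} - ∂_φ g_{rφ}) = (1/2)(1/(r^2*sin(θ)^2))((2*r*sin(θ)^2) + (0) - (0)) = 1/r
Γ^φ_{θ φ} = (1/2) g^{φφ} (∂_θ g_{φφ} + ∂_φ g_{φθ} - ∂_φ g_{θφ}) = (1/2)(1/(r^2*sin(θ)^2))((r^2*sin(2*θ)) + (0) - (0)) = 1/tan(θ)
All other Christoffel symbols are zero.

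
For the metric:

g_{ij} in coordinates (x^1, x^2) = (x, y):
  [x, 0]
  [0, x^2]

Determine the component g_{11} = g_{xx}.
With x^1 = x, x^2 = y, g_{11} = g_{xx} is the row-1, column-1 entry of the matrix.
g_{11} = x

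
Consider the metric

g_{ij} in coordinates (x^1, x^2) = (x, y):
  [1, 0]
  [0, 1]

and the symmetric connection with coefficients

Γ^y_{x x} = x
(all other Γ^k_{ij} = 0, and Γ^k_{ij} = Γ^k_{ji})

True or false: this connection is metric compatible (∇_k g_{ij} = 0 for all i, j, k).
Using ∇_k g_{ij} = ∂_k g_{ij} - Γ^m_{ki} g_{mj} - Γ^m_{kj} g_{im}:
∇_x g_{xy} = (0) - (x) - (0) = -x ≠ 0
So the connection is not metric compatible (it is not the Levi-Civita connection).
False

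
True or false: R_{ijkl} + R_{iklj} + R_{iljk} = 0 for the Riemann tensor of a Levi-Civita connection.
This is the first (algebraic) Bianchi identity.
True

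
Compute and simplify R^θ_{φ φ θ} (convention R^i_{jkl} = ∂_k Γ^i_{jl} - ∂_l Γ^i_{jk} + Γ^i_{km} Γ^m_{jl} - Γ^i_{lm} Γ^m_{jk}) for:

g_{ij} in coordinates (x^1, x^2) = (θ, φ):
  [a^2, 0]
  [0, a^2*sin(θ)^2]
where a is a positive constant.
Non-zero Christoffel symbols (Γ^k_{ij} = Γ^k_{ji}):
Γ^θ_{φ φ} = -sin(2*θ)/2
Γ^φ_{θ φ} = 1/tan(θ)
R^θ_{φ φ θ} = ∂_φ Γ^θ_{φ θ} - ∂_θ Γ^θ_{φ φ} + Γ^θ_{φ m} Γ^m_{φ θ} - Γ^θ_{θ m} Γ^m_{φ φ}
  = (0) - (-cos(2*θ)) + (-cos(θ)^2) - (0) = -sin(θ)^2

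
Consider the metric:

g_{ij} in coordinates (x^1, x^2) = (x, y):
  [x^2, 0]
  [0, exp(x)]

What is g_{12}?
With x^1 = x, x^2 = y, g_{12} = g_{xy} is the row-1, column-2 entry of the matrix.
g_{12} = 0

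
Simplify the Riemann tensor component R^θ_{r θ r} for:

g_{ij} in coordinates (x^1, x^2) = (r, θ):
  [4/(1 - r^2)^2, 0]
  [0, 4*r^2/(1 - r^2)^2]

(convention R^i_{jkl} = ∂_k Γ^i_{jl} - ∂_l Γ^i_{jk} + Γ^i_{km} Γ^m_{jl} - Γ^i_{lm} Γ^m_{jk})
Non-zero Christoffel symbols (Γ^k_{ij} = Γ^k_{ji}):
Γ^r_{r r} = 2*r/(1 - r^2)
Γ^r_{θ θ} = (r^3 + r)/(r^2 - 1)
Γ^θ_{r θ} = (-r^2 - 1)/(r^3 - r)
R^θ_{r θ r} = ∂_θ Γ^θ_{r r} - ∂_r Γ^θ_{r θ} + Γ^θ_{θ m} Γ^m_{r r} - Γ^θ_{r m} Γ^m_{r θ}
  = (0) - ((r^4 + 4*r^2 - 1)/(r^3 - r)^2) + (2*(r^2 + 1)/(r^2 - 1)^2) - ((r^2 + 1)^2/(r^3 - r)^2) = -4/(r^2 - 1)^2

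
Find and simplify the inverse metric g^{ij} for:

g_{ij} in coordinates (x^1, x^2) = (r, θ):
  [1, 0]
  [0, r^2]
The metric is diagonal, so g^{ij} is diagonal with entries 1/g_{ii}: diag(1, 1/(r^2)).
g^{ij}:
  [1, 0]
  [0, 1/r^2]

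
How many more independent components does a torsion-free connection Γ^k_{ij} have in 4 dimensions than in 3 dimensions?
Independent components in n dimensions: n × n(n+1)/2 = n^2(n+1)/2.
4D: 4 × 10 = 40
3D: 3 × 6 = 18
Difference = 40 - 18 = 22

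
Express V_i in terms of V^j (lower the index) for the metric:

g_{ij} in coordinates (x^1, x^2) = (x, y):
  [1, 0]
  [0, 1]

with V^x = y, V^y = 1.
V_i = g_{ij} V^j:
V_x = (1)(y) + (0)(1) = y
V_y = (0)(y) + (1)(1) = 1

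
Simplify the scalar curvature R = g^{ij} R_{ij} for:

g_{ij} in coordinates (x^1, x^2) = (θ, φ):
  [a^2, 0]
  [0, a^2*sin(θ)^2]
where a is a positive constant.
Non-zero Christoffel symbols (Γ^k_{ij} = Γ^k_{ji}):
Γ^θ_{φ φ} = -sin(2*θ)/2
Γ^φ_{θ φ} = 1/tan(θ)
Ricci tensor (R_{ij} = R^k_{ikj}): R_{θθ} = 1, R_{θφ} = 0, R_{φφ} = sin(θ)^2
Inverse metric: g^{θθ} = 1/a^2, g^{φφ} = 1/(a^2*sin(θ)^2)
R = g^{ij} R_{ij} = (1/a^2)(1) + (1/(a^2*sin(θ)^2))(sin(θ)^2) = 2/a^2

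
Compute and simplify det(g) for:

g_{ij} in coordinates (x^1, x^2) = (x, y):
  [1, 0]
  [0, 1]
For a 2×2 metric: det(g) = g_{11}·g_{22} - g_{12}·g_{21}
= (1)·(1) - (0)·(0)
= 1 - 0
det(g) = 1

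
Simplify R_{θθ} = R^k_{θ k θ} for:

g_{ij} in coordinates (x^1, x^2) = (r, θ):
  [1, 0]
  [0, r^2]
Non-zero Christoffel symbols (Γ^k_{ij} = Γ^k_{ji}):
Γ^r_{θ θ} = -r
Γ^θ_{r θ} = 1/r
R^r_{θ r θ} = ∂_r Γ^r_{θ θ} - ∂_θ Γ^r_{θ r} + Γ^r_{r m} Γ^m_{θ θ} - Γ^r_{θ m} Γ^m_{θ r}
  = (-1) - (0) + (0) - (-1) = 0
R^θ_{θ θ θ} = 0 (a repeated index in an antisymmetric pair)
R_{θθ} = R^r_{θ r θ} + R^θ_{θ θ θ} = (0) + (0) = 0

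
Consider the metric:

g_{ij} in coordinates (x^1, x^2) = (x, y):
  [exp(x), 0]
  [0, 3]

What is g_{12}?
With x^1 = x, x^2 = y, g_{12} = g_{xy} is the row-1, column-2 entry of the matrix.
g_{12} = 0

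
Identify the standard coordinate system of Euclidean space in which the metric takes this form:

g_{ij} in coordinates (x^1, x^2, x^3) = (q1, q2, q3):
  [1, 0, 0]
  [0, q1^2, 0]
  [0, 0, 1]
The line element ds^2 = dq1^2 + q1^2 dq2^2 + dq3^2 is dr^2 + r^2 dθ^2 + dz^2 with q1 = r, q2 = θ, q3 = z.
cylindrical coordinates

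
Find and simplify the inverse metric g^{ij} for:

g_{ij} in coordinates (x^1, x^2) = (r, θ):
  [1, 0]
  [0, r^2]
The metric is diagonal, so g^{ij} is diagonal with entries 1/g_{ii}: diag(1, 1/(r^2)).
g^{ij}:
  [1, 0]
  [0, 1/r^2]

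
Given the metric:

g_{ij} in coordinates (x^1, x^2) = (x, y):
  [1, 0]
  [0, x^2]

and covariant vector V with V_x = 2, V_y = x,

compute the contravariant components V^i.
Inverse metric (diagonal): g^{xx} = 1, g^{yy} = 1/x^2
V^i = g^{ij} V_j:
V^x = (1)(2) + (0)(x) = 2
V^y = (0)(2) + (1/x^2)(x) = 1/x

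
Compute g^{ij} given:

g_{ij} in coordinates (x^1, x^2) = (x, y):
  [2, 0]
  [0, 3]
The metric is diagonal, so g^{ij} is diagonal with entries 1/g_{ii}: diag(1/2, 1/3).
g^{ij}:
  [1/2, 0]
  [0, 1/3]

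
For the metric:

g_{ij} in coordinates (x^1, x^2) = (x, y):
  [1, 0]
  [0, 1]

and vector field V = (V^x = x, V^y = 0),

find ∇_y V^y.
All Christoffel symbols are zero.
∇_y V^y = ∂_y V^y + Γ^y_{y j} V^j
  = (0) + (0)(x) + (0)(0)
  = 0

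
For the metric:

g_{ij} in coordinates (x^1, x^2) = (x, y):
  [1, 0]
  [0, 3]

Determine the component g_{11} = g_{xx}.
With x^1 = x, x^2 = y, g_{11} = g_{xx} is the row-1, column-1 entry of the matrix.
g_{11} = 1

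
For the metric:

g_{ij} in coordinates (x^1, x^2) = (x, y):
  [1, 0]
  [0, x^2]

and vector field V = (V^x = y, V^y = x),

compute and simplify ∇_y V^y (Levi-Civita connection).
Non-zero Christoffel symbols:
Γ^x_{y y} = -x
Γ^y_{x y} = 1/x
∇_y V^y = ∂_y V^y + Γ^y_{y j} V^j
  = (0) + (1/x)(y) + (0)(x)
  = y/x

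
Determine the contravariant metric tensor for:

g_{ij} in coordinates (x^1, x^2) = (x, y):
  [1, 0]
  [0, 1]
The metric is diagonal, so g^{ij} is diagonal with entries 1/g_{ii}: diag(1, 1).
g^{ij}:
  [1, 0]
  [0, 1]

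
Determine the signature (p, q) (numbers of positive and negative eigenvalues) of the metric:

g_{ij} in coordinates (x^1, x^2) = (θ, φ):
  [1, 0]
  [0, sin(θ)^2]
The metric is diagonal, so its eigenvalues are the diagonal entries: 1, sin(θ)^2 (at a generic point, where coordinate-dependent entries are positive).
2 positive, 0 negative.
(2, 0) - Riemannian (positive definite)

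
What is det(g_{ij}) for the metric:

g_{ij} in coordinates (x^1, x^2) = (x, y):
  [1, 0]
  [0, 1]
For a 2×2 metric: det(g) = g_{11}·g_{22} - g_{12}·g_{21}
= (1)·(1) - (0)·(0)
= 1 - 0
det(g) = 1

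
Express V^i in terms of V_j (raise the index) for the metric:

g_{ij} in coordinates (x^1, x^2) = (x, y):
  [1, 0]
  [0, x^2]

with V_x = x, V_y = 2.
Inverse metric (diagonal): g^{xx} = 1, g^{yy} = 1/x^2
V^i = g^{ij} V_j:
V^x = (1)(x) + (0)(2) = x
V^y = (0)(x) + (1/x^2)(2) = 2/x^2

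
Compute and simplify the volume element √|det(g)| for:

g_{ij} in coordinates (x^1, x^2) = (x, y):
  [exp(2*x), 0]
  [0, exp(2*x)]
det(g) = exp(4*x)
√|det(g)| = exp(2*x)
Volume element: dV = exp(2*x) dx dy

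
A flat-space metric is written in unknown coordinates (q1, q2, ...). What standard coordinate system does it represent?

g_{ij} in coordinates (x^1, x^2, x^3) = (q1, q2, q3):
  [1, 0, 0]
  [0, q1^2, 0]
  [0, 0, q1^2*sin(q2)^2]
The line element ds^2 = dq1^2 + q1^2 dq2^2 + q1^2 sin(q2)^2 dq3^2 is dr^2 + r^2 dθ^2 + r^2 sin(θ)^2 dφ^2 with q1 = r, q2 = θ, q3 = φ.
spherical coordinates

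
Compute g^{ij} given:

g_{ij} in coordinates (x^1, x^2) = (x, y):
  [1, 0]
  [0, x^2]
The metric is diagonal, so g^{ij} is diagonal with entries 1/g_{ii}: diag(1, 1/(x^2)).
g^{ij}:
  [1, 0]
  [0, 1/x^2]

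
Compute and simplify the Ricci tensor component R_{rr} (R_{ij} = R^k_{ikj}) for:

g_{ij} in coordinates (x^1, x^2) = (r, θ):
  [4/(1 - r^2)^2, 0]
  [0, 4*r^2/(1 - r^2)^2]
Non-zero Christoffel symbols (Γ^k_{ij} = Γ^k_{ji}):
Γ^r_{r r} = 2*r/(1 - r^2)
Γ^r_{θ θ} = (r^3 + r)/(r^2 - 1)
Γ^θ_{r θ} = (-r^2 - 1)/(r^3 - r)
R^r_{r r r} = 0 (a repeated index in an antisymmetric pair)
R^θ_{r θ r} = ∂_θ Γ^θ_{r r} - ∂_r Γ^θ_{r θ} + Γ^θ_{θ m} Γ^m_{r r} - Γ^θ_{r m} Γ^m_{r θ}
  = (0) - ((r^4 + 4*r^2 - 1)/(r^3 - r)^2) + (2*(r^2 + 1)/(r^2 - 1)^2) - ((r^2 + 1)^2/(r^3 - r)^2) = -4/(r^2 - 1)^2
R_{rr} = R^r_{r r r} + R^θ_{r θ r} = (0) + (-4/(r^2 - 1)^2) = -4/(r^2 - 1)^2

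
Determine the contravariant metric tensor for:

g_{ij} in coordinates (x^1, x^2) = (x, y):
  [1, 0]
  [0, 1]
The metric is diagonal, so g^{ij} is diagonal with entries 1/g_{ii}: diag(1, 1).
g^{ij}:
  [1, 0]
  [0, 1]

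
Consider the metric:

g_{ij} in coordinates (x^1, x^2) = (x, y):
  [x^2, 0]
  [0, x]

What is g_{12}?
With x^1 = x, x^2 = y, g_{12} = g_{xy} is the row-1, column-2 entry of the matrix.
g_{12} = 0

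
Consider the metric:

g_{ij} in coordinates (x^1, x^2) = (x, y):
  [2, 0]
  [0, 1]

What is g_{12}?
With x^1 = x, x^2 = y, g_{12} = g_{xy} is the row-1, column-2 entry of the matrix.
g_{12} = 0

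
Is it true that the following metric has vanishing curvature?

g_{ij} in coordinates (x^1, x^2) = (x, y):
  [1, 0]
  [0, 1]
All metric components are constant, so every Christoffel symbol vanishes and R^i_{jkl} = 0.
Yes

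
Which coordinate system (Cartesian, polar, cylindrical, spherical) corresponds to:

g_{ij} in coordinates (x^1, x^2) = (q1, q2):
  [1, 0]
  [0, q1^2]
The line element ds^2 = dq1^2 + q1^2 dq2^2 is dr^2 + r^2 dθ^2 with q1 = r, q2 = θ.
polar coordinates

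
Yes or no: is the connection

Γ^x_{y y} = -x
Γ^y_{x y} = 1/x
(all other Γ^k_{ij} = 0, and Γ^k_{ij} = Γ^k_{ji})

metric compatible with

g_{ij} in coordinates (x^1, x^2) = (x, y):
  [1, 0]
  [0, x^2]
Using ∇_k g_{ij} = ∂_k g_{ij} - Γ^m_{ki} g_{mj} - Γ^m_{kj} g_{im}:
e.g. ∇_x g_{yy} = (2*x) - (x) - (x) = 0
Every component ∇_k g_{ij} vanishes: the connection is metric compatible.
Yes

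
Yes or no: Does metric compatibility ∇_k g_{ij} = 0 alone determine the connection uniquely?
One also needs vanishing torsion; metric compatibility plus torsion-freeness singles out the Levi-Civita connection.
No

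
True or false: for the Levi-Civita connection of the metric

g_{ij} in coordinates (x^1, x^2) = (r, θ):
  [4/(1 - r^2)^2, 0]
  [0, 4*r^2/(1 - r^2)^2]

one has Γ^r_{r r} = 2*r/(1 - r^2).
Γ^r_{r r} = (1/2) g^{rr} (∂_r g_{rr} + ∂_r g_{rr} - ∂_r g_{rr}) = (1/2)((1 - r^2)^2/4)((16*r/(1 - r^2)^3) + (16*r/(1 - r^2)^3) - (16*r/(1 - r^2)^3)) = 2*r/(1 - r^2)
This equals the proposed value 2*r/(1 - r^2).
True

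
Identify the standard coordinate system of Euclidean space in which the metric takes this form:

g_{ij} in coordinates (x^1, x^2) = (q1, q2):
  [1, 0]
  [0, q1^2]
The line element ds^2 = dq1^2 + q1^2 dq2^2 is dr^2 + r^2 dθ^2 with q1 = r, q2 = θ.
polar coordinates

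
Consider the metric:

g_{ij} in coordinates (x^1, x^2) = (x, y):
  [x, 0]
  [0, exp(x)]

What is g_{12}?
With x^1 = x, x^2 = y, g_{12} = g_{xy} is the row-1, column-2 entry of the matrix.
g_{12} = 0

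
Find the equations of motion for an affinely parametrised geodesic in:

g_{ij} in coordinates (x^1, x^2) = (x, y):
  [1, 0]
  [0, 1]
Geodesic equation: d^2x^k/dλ^2 + Γ^k_{ij} (dx^i/dλ)(dx^j/dλ) = 0.
All Christoffel symbols vanish, so the geodesics are straight lines:
d^2x/dλ^2 = 0
d^2y/dλ^2 = 0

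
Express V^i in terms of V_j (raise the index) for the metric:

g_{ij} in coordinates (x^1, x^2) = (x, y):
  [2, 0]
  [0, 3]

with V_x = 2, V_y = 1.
Inverse metric (diagonal): g^{xx} = 1/2, g^{yy} = 1/3
V^i = g^{ij} V_j:
V^x = (1/2)(2) + (0)(1) = 1
V^y = (0)(2) + (1/3)(1) = 1/3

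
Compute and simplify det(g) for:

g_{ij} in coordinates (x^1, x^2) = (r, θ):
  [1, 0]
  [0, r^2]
For a 2×2 metric: det(g) = g_{11}·g_{22} - g_{12}·g_{21}
= (1)·(r^2) - (0)·(0)
= r^2 - 0
det(g) = r^2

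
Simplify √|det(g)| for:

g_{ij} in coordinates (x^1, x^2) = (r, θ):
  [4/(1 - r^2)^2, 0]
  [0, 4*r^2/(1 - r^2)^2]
det(g) = 16*r^2/(1 - r^2)^4
√|det(g)| = 4*r/(r^2 - 1)^2
Volume element: dV = 4*r/(r^2 - 1)^2 dr dθ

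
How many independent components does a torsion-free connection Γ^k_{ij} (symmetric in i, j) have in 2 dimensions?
Γ^k_{ij} has n choices for the upper index and n(n+1)/2 independent symmetric lower index pairs.
Total = 2 × 2×3/2 = 2 × 3 = 6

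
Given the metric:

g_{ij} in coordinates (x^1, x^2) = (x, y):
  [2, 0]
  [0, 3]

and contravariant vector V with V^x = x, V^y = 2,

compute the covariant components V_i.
V_i = g_{ij} V^j:
V_x = (2)(x) + (0)(2) = 2*x
V_y = (0)(x) + (3)(2) = 6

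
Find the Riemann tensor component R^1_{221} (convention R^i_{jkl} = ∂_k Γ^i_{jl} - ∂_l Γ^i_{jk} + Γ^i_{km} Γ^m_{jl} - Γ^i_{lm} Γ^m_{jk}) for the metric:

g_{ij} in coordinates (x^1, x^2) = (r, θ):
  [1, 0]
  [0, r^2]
Non-zero Christoffel symbols (Γ^k_{ij} = Γ^k_{ji}):
Γ^r_{θ θ} = -r
Γ^θ_{r θ} = 1/r
R^r_{θ θ r} = ∂_θ Γ^r_{θ r} - ∂_r Γ^r_{θ θ} + Γ^r_{θ m} Γ^m_{θ r} - Γ^r_{r m} Γ^m_{θ θ}
  = (0) - (-1) + (-1) - (0) = 0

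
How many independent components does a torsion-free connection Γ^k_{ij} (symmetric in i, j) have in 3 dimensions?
Γ^k_{ij} has n choices for the upper index and n(n+1)/2 independent symmetric lower index pairs.
Total = 3 × 3×4/2 = 3 × 6 = 18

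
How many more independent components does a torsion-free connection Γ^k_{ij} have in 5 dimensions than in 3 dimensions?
Independent components in n dimensions: n × n(n+1)/2 = n^2(n+1)/2.
5D: 5 × 15 = 75
3D: 3 × 6 = 18
Difference = 75 - 18 = 57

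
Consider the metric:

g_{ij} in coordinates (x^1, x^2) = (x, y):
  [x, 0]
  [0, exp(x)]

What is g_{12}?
With x^1 = x, x^2 = y, g_{12} = g_{xy} is the row-1, column-2 entry of the matrix.
g_{12} = 0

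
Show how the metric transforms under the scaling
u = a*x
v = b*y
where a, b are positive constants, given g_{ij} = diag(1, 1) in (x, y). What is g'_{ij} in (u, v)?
Invert the transformation: x = u/a, y = v/b
g'_{ij} = (∂x^k/∂x'^i)(∂x^l/∂x'^j) g_{kl}; with g_{kl} = δ_{kl} this is Σ_k (∂x^k/∂x'^i)(∂x^k/∂x'^j).
Jacobian: ∂x/∂u = 1/a, ∂x/∂v = 0, ∂y/∂u = 0, ∂y/∂v = 1/b
g'_{uu} = (1/a)(1/a) + (0)(0) = 1/a^2
g'_{uv} = (1/a)(0) + (0)(1/b) = 0
g'_{vv} = (0)(0) + (1/b)(1/b) = 1/b^2
g'_{ij} = diag(1/a^2, 1/b^2)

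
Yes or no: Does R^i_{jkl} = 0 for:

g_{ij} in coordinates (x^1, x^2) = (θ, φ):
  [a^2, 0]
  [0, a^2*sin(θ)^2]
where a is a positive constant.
Non-zero Christoffel symbols:
Γ^θ_{φ φ} = -sin(2*θ)/2
Γ^φ_{θ φ} = 1/tan(θ)
Ricci tensor: R_{θθ} = 1, R_{θφ} = 0, R_{φφ} = sin(θ)^2
The Ricci tensor is non-zero, so the Riemann tensor is non-zero: not flat.
No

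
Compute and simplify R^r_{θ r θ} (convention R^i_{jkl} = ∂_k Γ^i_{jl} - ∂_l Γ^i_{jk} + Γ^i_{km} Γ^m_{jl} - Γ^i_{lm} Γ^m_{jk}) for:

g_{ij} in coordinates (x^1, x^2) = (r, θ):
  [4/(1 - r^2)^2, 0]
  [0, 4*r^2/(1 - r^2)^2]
Non-zero Christoffel symbols (Γ^k_{ij} = Γ^k_{ji}):
Γ^r_{r r} = 2*r/(1 - r^2)
Γ^r_{θ θ} = (r^3 + r)/(r^2 - 1)
Γ^θ_{r θ} = (-r^2 - 1)/(r^3 - r)
R^r_{θ r θ} = ∂_r Γ^r_{θ θ} - ∂_θ Γ^r_{θ r} + Γ^r_{r m} Γ^m_{θ θ} - Γ^r_{θ m} Γ^m_{θ r}
  = ((r^4 - 4*r^2 - 1)/(r^2 - 1)^2) - (0) + (-2*r^2*(r^2 + 1)/(r^2 - 1)^2) - (-(r^2 + 1)^2/(r^2 - 1)^2) = -4*r^2/(r^2 - 1)^2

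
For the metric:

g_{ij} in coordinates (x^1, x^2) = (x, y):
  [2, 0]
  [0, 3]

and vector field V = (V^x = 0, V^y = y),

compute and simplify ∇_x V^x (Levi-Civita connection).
All Christoffel symbols are zero.
∇_x V^x = ∂_x V^x + Γ^x_{x j} V^j
  = (0) + (0)(0) + (0)(y)
  = 0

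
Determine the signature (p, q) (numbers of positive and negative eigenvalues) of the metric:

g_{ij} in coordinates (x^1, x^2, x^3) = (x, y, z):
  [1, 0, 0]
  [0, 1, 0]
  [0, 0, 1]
The metric is diagonal, so its eigenvalues are the diagonal entries: 1, 1, 1 (at a generic point, where coordinate-dependent entries are positive).
3 positive, 0 negative.
(3, 0) - Riemannian (positive definite)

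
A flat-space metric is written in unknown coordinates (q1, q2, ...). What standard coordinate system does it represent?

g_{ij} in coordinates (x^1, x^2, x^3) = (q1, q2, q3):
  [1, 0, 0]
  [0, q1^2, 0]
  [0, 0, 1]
The line element ds^2 = dq1^2 + q1^2 dq2^2 + dq3^2 is dr^2 + r^2 dθ^2 + dz^2 with q1 = r, q2 = θ, q3 = z.
cylindrical coordinates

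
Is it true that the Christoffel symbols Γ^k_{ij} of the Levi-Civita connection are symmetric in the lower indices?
The Levi-Civita connection is torsion-free, which is exactly Γ^k_{ij} = Γ^k_{ji}.
Yes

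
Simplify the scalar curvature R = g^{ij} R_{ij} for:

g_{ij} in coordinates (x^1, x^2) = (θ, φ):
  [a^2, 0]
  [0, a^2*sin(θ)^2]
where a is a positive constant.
Non-zero Christoffel symbols (Γ^k_{ij} = Γ^k_{ji}):
Γ^θ_{φ φ} = -sin(2*θ)/2
Γ^φ_{θ φ} = 1/tan(θ)
Ricci tensor (R_{ij} = R^k_{ikj}): R_{θθ} = 1, R_{θφ} = 0, R_{φφ} = sin(θ)^2
Inverse metric: g^{θθ} = 1/a^2, g^{φφ} = 1/(a^2*sin(θ)^2)
R = g^{ij} R_{ij} = (1/a^2)(1) + (1/(a^2*sin(θ)^2))(sin(θ)^2) = 2/a^2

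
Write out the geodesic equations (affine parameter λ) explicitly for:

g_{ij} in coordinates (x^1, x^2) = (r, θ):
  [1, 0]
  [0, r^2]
Geodesic equation: d^2x^k/dλ^2 + Γ^k_{ij} (dx^i/dλ)(dx^j/dλ) = 0.
Non-zero Christoffel symbols:
Γ^r_{θ θ} = -r
Γ^θ_{r θ} = 1/r
Substituting (the symmetric pair Γ^k_{ij}, Γ^k_{ji} combines into a factor 2):
d^2r/dλ^2 - r (dθ/dλ)^2 = 0
d^2θ/dλ^2 + (2/r) (dr/dλ)(dθ/dλ) = 0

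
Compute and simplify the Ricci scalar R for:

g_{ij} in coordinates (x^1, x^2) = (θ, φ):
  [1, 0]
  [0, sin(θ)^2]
Non-zero Christoffel symbols (Γ^k_{ij} = Γ^k_{ji}):
Γ^θ_{φ φ} = -sin(2*θ)/2
Γ^φ_{θ φ} = 1/tan(θ)
Ricci tensor (R_{ij} = R^k_{ikj}): R_{θθ} = 1, R_{θφ} = 0, R_{φφ} = sin(θ)^2
Inverse metric: g^{θθ} = 1, g^{φφ} = 1/sin(θ)^2
R = g^{ij} R_{ij} = (1)(1) + (1/sin(θ)^2)(sin(θ)^2) = 2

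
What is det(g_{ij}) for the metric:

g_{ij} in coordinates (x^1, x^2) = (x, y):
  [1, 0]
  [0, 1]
For a 2×2 metric: det(g) = g_{11}·g_{22} - g_{12}·g_{21}
= (1)·(1) - (0)·(0)
= 1 - 0
det(g) = 1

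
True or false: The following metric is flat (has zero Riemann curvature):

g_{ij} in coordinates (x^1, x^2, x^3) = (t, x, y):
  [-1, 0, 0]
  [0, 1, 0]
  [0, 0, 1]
All metric components are constant, so every Christoffel symbol vanishes and R^i_{jkl} = 0.
True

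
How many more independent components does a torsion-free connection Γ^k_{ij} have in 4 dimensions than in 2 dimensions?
Independent components in n dimensions: n × n(n+1)/2 = n^2(n+1)/2.
4D: 4 × 10 = 40
2D: 2 × 3 = 6
Difference = 40 - 6 = 34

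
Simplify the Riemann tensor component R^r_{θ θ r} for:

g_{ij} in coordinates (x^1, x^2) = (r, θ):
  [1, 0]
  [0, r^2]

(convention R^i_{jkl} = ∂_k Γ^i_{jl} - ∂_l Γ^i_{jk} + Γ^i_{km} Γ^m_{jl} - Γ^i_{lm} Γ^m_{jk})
Non-zero Christoffel symbols (Γ^k_{ij} = Γ^k_{ji}):
Γ^r_{θ θ} = -r
Γ^θ_{r θ} = 1/r
R^r_{θ θ r} = ∂_θ Γ^r_{θ r} - ∂_r Γ^r_{θ θ} + Γ^r_{θ m} Γ^m_{θ r} - Γ^r_{r m} Γ^m_{θ θ}
  = (0) - (-1) + (-1) - (0) = 0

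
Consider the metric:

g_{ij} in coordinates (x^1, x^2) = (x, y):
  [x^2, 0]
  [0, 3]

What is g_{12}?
With x^1 = x, x^2 = y, g_{12} = g_{xy} is the row-1, column-2 entry of the matrix.
g_{12} = 0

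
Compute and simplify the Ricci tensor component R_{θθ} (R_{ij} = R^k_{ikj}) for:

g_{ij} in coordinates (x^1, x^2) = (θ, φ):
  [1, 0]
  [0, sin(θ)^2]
Non-zero Christoffel symbols (Γ^k_{ij} = Γ^k_{ji}):
Γ^θ_{φ φ} = -sin(2*θ)/2
Γ^φ_{θ φ} = 1/tan(θ)
R^θ_{θ θ θ} = 0 (a repeated index in an antisymmetric pair)
R^φ_{θ φ θ} = ∂_φ Γ^φ_{θ θ} - ∂_θ Γ^φ_{θ φ} + Γ^φ_{φ m} Γ^m_{θ θ} - Γ^φ_{θ m} Γ^m_{θ φ}
  = (0) - (-1/sin(θ)^2) + (0) - (1/tan(θ)^2) = 1
R_{θθ} = R^θ_{θ θ θ} + R^φ_{θ φ θ} = (0) + (1) = 1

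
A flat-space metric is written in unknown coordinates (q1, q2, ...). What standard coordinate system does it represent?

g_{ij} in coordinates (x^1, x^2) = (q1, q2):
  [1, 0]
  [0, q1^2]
The line element ds^2 = dq1^2 + q1^2 dq2^2 is dr^2 + r^2 dθ^2 with q1 = r, q2 = θ.
polar coordinates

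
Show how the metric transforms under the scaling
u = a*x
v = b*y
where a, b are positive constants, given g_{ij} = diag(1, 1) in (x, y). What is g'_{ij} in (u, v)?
Invert the transformation: x = u/a, y = v/b
g'_{ij} = (∂x^k/∂x'^i)(∂x^l/∂x'^j) g_{kl}; with g_{kl} = δ_{kl} this is Σ_k (∂x^k/∂x'^i)(∂x^k/∂x'^j).
Jacobian: ∂x/∂u = 1/a, ∂x/∂v = 0, ∂y/∂u = 0, ∂y/∂v = 1/b
g'_{uu} = (1/a)(1/a) + (0)(0) = 1/a^2
g'_{uv} = (1/a)(0) + (0)(1/b) = 0
g'_{vv} = (0)(0) + (1/b)(1/b) = 1/b^2
g'_{ij} = diag(1/a^2, 1/b^2)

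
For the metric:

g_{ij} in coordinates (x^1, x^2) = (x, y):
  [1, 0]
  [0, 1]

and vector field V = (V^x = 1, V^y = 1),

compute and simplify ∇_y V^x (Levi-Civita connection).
All Christoffel symbols are zero.
∇_y V^x = ∂_y V^x + Γ^x_{y j} V^j
  = (0) + (0)(1) + (0)(1)
  = 0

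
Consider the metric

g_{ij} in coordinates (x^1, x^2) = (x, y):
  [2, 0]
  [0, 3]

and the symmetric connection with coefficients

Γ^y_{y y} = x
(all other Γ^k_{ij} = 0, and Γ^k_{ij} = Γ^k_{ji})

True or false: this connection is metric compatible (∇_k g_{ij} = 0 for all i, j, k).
Using ∇_k g_{ij} = ∂_k g_{ij} - Γ^m_{ki} g_{mj} - Γ^m_{kj} g_{im}:
∇_y g_{yy} = (0) - (3*x) - (3*x) = -6*x ≠ 0
So the connection is not metric compatible (it is not the Levi-Civita connection).
False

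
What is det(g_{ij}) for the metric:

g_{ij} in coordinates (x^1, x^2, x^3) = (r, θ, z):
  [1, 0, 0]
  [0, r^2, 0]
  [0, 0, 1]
Diagonal metric: det(g) = g_{11}·g_{22}·g_{33}
= (1)·(r^2)·(1)
det(g) = r^2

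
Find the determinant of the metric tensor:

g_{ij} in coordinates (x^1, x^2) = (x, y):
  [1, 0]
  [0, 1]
For a 2×2 metric: det(g) = g_{11}·g_{22} - g_{12}·g_{21}
= (1)·(1) - (0)·(0)
= 1 - 0
det(g) = 1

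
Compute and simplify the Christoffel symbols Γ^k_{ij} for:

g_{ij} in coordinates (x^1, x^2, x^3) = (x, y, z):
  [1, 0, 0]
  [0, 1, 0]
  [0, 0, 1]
Using Γ^k_{ij} = (1/2) g^{km} (∂_i g_{mj} + ∂_j g_{mi} - ∂_m g_{ij}); the metric is diagonal, so only the m = k term contributes.
Every metric component is constant, so all ∂_m g_{ij} = 0 and every Christoffel symbol vanishes.
All Christoffel symbols are zero.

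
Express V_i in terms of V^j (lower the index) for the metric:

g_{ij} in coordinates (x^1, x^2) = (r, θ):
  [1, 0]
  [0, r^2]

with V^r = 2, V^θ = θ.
V_i = g_{ij} V^j:
V_r = (1)(2) + (0)(θ) = 2
V_θ = (0)(2) + (r^2)(θ) = r^2*θ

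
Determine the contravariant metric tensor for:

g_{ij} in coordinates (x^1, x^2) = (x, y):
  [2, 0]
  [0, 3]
The metric is diagonal, so g^{ij} is diagonal with entries 1/g_{ii}: diag(1/2, 1/3).
g^{ij}:
  [1/2, 0]
  [0, 1/3]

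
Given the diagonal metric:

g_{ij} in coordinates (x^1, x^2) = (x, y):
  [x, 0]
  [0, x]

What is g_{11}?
With x^1 = x, x^2 = y, g_{11} = g_{xx} is the row-1, column-1 entry of the matrix.
g_{11} = x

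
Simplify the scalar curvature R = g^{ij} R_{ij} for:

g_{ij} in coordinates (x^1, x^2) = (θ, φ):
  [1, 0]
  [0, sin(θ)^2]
Non-zero Christoffel symbols (Γ^k_{ij} = Γ^k_{ji}):
Γ^θ_{φ φ} = -sin(2*θ)/2
Γ^φ_{θ φ} = 1/tan(θ)
Ricci tensor (R_{ij} = R^k_{ikj}): R_{θθ} = 1, R_{θφ} = 0, R_{φφ} = sin(θ)^2
Inverse metric: g^{θθ} = 1, g^{φφ} = 1/sin(θ)^2
R = g^{ij} R_{ij} = (1)(1) + (1/sin(θ)^2)(sin(θ)^2) = 2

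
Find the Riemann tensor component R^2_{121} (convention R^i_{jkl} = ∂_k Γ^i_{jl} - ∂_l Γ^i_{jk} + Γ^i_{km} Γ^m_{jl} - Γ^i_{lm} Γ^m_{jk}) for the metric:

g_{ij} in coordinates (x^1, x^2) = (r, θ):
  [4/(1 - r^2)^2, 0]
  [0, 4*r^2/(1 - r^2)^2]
Non-zero Christoffel symbols (Γ^k_{ij} = Γ^k_{ji}):
Γ^r_{r r} = 2*r/(1 - r^2)
Γ^r_{θ θ} = (r^3 + r)/(r^2 - 1)
Γ^θ_{r θ} = (-r^2 - 1)/(r^3 - r)
R^θ_{r θ r} = ∂_θ Γ^θ_{r r} - ∂_r Γ^θ_{r θ} + Γ^θ_{θ m} Γ^m_{r r} - Γ^θ_{r m} Γ^m_{r θ}
  = (0) - ((r^4 + 4*r^2 - 1)/(r^3 - r)^2) + (2*(r^2 + 1)/(r^2 - 1)^2) - ((r^2 + 1)^2/(r^3 - r)^2) = -4/(r^2 - 1)^2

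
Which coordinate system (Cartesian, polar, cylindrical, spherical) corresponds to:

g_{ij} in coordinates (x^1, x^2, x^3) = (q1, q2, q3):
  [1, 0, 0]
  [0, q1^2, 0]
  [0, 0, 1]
The line element ds^2 = dq1^2 + q1^2 dq2^2 + dq3^2 is dr^2 + r^2 dθ^2 + dz^2 with q1 = r, q2 = θ, q3 = z.
cylindrical coordinates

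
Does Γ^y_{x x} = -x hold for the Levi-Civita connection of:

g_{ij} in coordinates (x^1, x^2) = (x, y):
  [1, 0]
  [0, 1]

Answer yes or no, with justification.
Γ^y_{x x} = (1/2) g^{yy} (∂_x g_{yx} + ∂_x g_{yx} - ∂_y g_{xx}) = (1/2)(1)((0) + (0) - (0)) = 0
This differs from the proposed value -x.
No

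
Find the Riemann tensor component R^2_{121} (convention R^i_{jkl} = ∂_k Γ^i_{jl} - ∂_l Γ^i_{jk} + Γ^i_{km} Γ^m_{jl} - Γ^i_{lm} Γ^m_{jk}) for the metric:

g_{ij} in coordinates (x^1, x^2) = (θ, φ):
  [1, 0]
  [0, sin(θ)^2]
Non-zero Christoffel symbols (Γ^k_{ij} = Γ^k_{ji}):
Γ^θ_{φ φ} = -sin(2*θ)/2
Γ^φ_{θ φ} = 1/tan(θ)
R^φ_{θ φ θ} = ∂_φ Γ^φ_{θ θ} - ∂_θ Γ^φ_{θ φ} + Γ^φ_{φ m} Γ^m_{θ θ} - Γ^φ_{θ m} Γ^m_{θ φ}
  = (0) - (-1/sin(θ)^2) + (0) - (1/tan(θ)^2) = 1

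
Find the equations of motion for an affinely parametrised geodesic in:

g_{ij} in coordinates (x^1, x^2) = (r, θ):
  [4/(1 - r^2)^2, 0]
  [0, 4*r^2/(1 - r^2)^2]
Geodesic equation: d^2x^k/dλ^2 + Γ^k_{ij} (dx^i/dλ)(dx^j/dλ) = 0.
Non-zero Christoffel symbols:
Γ^r_{r r} = 2*r/(1 - r^2)
Γ^r_{θ θ} = (r^3 + r)/(r^2 - 1)
Γ^θ_{r θ} = (-r^2 - 1)/(r^3 - r)
Substituting (the symmetric pair Γ^k_{ij}, Γ^k_{ji} combines into a factor 2):
d^2r/dλ^2 + (2*r/(1 - r^2)) (dr/dλ)^2 + ((r^3 + r)/(r^2 - 1)) (dθ/dλ)^2 = 0
d^2θ/dλ^2 + ((-2*r^2 - 2)/(r^3 - r)) (dr/dλ)(dθ/dλ) = 0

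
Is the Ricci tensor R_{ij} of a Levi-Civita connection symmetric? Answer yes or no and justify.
R_{ij} = R^k_{ikj}; the pair symmetry R_{kilj} = R_{ljki} gives R_{ij} = R_{ji}.
Yes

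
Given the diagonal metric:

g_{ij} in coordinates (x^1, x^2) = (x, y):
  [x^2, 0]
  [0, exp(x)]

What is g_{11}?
With x^1 = x, x^2 = y, g_{11} = g_{xx} is the row-1, column-1 entry of the matrix.
g_{11} = x^2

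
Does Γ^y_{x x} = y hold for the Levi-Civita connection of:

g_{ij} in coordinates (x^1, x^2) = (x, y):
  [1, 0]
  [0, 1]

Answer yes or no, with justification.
Γ^y_{x x} = (1/2) g^{yy} (∂_x g_{yx} + ∂_x g_{yx} - ∂_y g_{xx}) = (1/2)(1)((0) + (0) - (0)) = 0
This differs from the proposed value y.
No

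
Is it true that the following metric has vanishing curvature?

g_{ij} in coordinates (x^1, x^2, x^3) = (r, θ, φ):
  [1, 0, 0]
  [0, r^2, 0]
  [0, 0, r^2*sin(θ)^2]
Non-zero Christoffel symbols:
Γ^r_{θ θ} = -r
Γ^r_{φ φ} = -r*sin(θ)^2
Γ^θ_{r θ} = 1/r
Γ^θ_{φ φ} = -sin(2*θ)/2
Γ^φ_{r φ} = 1/r
Γ^φ_{θ φ} = 1/tan(θ)
Ricci tensor: R_{rr} = 0, R_{rθ} = 0, R_{rφ} = 0, R_{θθ} = 0, R_{θφ} = 0, R_{φφ} = 0
All R_{ij} vanish; in 3 dimensions the Riemann tensor is fully determined by the Ricci tensor, so R^i_{jkl} = 0: the metric is flat (curvilinear coordinates on flat space).
Yes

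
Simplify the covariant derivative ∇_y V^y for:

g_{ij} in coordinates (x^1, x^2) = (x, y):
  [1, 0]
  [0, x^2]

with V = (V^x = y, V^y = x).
Non-zero Christoffel symbols:
Γ^x_{y y} = -x
Γ^y_{x y} = 1/x
∇_y V^y = ∂_y V^y + Γ^y_{y j} V^j
  = (0) + (1/x)(y) + (0)(x)
  = y/x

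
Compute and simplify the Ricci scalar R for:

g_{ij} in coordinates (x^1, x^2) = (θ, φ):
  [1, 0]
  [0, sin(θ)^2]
Non-zero Christoffel symbols (Γ^k_{ij} = Γ^k_{ji}):
Γ^θ_{φ φ} = -sin(2*θ)/2
Γ^φ_{θ φ} = 1/tan(θ)
Ricci tensor (R_{ij} = R^k_{ikj}): R_{θθ} = 1, R_{θφ} = 0, R_{φφ} = sin(θ)^2
Inverse metric: g^{θθ} = 1, g^{φφ} = 1/sin(θ)^2
R = g^{ij} R_{ij} = (1)(1) + (1/sin(θ)^2)(sin(θ)^2) = 2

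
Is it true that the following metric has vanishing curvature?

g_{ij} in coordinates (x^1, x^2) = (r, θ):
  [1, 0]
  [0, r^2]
Non-zero Christoffel symbols:
Γ^r_{θ θ} = -r
Γ^θ_{r θ} = 1/r
Ricci tensor: R_{rr} = 0, R_{rθ} = 0, R_{θθ} = 0
All R_{ij} vanish; in 2 dimensions the Riemann tensor is fully determined by the Ricci tensor, so R^i_{jkl} = 0: the metric is flat (curvilinear coordinates on flat space).
Yes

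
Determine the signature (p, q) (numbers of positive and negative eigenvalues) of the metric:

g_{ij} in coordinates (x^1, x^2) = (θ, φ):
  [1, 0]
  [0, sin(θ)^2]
The metric is diagonal, so its eigenvalues are the diagonal entries: 1, sin(θ)^2 (at a generic point, where coordinate-dependent entries are positive).
2 positive, 0 negative.
(2, 0) - Riemannian (positive definite)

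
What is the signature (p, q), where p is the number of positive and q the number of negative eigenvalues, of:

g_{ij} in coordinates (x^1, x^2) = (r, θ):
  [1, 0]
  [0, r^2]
The metric is diagonal, so its eigenvalues are the diagonal entries: 1, r^2 (at a generic point, where coordinate-dependent entries are positive).
2 positive, 0 negative.
(2, 0) - Riemannian (positive definite)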